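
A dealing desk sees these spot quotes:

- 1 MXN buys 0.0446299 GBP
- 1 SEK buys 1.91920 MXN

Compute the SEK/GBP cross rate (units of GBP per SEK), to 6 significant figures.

1 SEK × 1.91920 = 1.9192 MXN
1.9192 MXN × 0.0446299 = 0.0856537 GBP

SEK/GBP = 0.0856537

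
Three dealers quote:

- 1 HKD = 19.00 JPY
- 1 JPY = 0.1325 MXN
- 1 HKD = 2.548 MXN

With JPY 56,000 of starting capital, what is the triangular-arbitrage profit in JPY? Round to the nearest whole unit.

Profit: JPY 678

Profitable loop is JPY → HKD → MXN → JPY:
JPY 56,000 ÷ 19.00 = HKD 2,947.37
HKD 2,947.37 × 2.548 = MXN 7,509.89
MXN 7,509.89 ÷ 0.1325 = JPY 56,678
Profit = JPY 56,678 − JPY 56,000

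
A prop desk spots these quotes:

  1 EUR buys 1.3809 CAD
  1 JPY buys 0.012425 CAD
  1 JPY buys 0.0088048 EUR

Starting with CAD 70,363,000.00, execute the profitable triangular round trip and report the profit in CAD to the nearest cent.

Profitable loop is CAD → EUR → JPY → CAD:
CAD 70,363,000.00 ÷ 1.3809 = EUR 50,954,450.00
EUR 50,954,450.00 ÷ 0.0088048 = JPY 5,787,121,797
JPY 5,787,121,797 × 0.012425 = CAD 71,904,988.33
Profit = CAD 71,904,988.33 − CAD 70,363,000.00

Profit: CAD 1,541,988.33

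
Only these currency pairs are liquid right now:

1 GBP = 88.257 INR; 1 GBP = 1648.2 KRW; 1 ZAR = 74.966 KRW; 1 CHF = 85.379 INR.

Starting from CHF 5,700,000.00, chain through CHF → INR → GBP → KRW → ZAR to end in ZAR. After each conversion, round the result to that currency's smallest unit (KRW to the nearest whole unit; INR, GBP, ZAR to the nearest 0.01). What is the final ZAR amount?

CHF 5,700,000.00 × 85.379 = INR 486,660,300.00
INR 486,660,300.00 ÷ 88.257 = GBP 5,514,126.92
GBP 5,514,126.92 × 1648.2 = KRW 9,088,383,990
KRW 9,088,383,990 ÷ 74.966 = ZAR 121,233,412.35

ZAR 121,233,412.35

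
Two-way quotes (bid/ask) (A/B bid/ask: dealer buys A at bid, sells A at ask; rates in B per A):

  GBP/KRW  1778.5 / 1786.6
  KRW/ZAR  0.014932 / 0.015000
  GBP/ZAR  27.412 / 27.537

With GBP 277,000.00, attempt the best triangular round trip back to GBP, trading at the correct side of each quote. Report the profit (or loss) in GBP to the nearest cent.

Net profit: GBP 6,336.09

Best loop GBP → ZAR → KRW → GBP:
GBP 277,000.00 × 27.412 (sell GBP at bid) = ZAR 7,593,124.00
ZAR 7,593,124.00 ÷ 0.015000 (buy KRW at ask) = KRW 506,208,267
KRW 506,208,267 ÷ 1786.6 (buy GBP at ask) = GBP 283,336.09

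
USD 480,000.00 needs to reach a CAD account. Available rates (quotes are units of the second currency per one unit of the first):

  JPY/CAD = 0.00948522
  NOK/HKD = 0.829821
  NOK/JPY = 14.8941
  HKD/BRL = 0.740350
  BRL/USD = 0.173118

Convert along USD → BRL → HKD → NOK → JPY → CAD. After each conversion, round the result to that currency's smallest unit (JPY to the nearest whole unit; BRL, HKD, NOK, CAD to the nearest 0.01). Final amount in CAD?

USD 480,000.00 ÷ 0.173118 = BRL 2,772,675.29
BRL 2,772,675.29 ÷ 0.740350 = HKD 3,745,087.17
HKD 3,745,087.17 ÷ 0.829821 = NOK 4,513,126.53
NOK 4,513,126.53 × 14.8941 = JPY 67,218,958
JPY 67,218,958 × 0.00948522 = CAD 637,586.60

CAD 637,586.60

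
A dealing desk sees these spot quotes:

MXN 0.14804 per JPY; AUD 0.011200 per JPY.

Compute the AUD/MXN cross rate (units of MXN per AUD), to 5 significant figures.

AUD/MXN = 13.218

1 AUD ÷ 0.011200 = 89.2857 JPY
89.2857 JPY × 0.14804 = 13.2179 MXN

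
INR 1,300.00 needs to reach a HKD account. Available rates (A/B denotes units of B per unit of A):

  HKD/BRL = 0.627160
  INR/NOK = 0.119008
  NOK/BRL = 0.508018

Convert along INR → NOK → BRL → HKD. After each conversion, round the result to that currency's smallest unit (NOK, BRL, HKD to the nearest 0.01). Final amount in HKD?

HKD 125.33

INR 1,300.00 × 0.119008 = NOK 154.71
NOK 154.71 × 0.508018 = BRL 78.60
BRL 78.60 ÷ 0.627160 = HKD 125.33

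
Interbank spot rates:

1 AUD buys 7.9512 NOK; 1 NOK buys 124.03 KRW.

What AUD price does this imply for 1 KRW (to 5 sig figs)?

KRW/AUD = 0.0010140

1 KRW ÷ 124.03 = 0.00806257 NOK
0.00806257 NOK ÷ 7.9512 = 0.00101401 AUD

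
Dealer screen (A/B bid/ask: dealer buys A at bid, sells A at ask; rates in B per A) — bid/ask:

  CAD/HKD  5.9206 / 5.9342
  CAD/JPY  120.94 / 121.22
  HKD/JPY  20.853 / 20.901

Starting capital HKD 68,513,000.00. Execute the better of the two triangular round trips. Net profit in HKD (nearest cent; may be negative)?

Net profit: HKD 1,267,321.96

Best loop HKD → JPY → CAD → HKD:
HKD 68,513,000.00 × 20.853 (sell HKD at bid) = JPY 1,428,701,589
JPY 1,428,701,589 ÷ 121.22 (buy CAD at ask) = CAD 11,786,022.02
CAD 11,786,022.02 × 5.9206 (sell CAD at bid) = HKD 69,780,321.96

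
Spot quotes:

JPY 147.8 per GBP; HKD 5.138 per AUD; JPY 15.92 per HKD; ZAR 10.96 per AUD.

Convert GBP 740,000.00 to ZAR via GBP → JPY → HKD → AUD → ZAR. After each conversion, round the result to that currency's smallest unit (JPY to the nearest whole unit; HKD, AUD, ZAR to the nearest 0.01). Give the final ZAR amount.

ZAR 14,654,788.18

GBP 740,000.00 × 147.8 = JPY 109,372,000
JPY 109,372,000 ÷ 15.92 = HKD 6,870,100.50
HKD 6,870,100.50 ÷ 5.138 = AUD 1,337,115.71
AUD 1,337,115.71 × 10.96 = ZAR 14,654,788.18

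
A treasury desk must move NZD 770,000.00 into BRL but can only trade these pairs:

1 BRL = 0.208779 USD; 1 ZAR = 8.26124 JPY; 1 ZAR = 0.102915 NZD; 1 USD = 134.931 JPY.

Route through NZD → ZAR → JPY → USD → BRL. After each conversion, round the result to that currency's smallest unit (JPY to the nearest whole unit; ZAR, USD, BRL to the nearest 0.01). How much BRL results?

BRL 2,194,111.72

NZD 770,000.00 ÷ 0.102915 = ZAR 7,481,902.54
ZAR 7,481,902.54 × 8.26124 = JPY 61,809,793
JPY 61,809,793 ÷ 134.931 = USD 458,084.45
USD 458,084.45 ÷ 0.208779 = BRL 2,194,111.72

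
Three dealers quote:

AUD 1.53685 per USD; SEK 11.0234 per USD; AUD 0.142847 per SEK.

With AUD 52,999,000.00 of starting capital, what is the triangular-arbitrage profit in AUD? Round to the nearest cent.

Profit: AUD 1,303,882.64

Profitable loop is AUD → USD → SEK → AUD:
AUD 52,999,000.00 ÷ 1.53685 = USD 34,485,473.53
USD 34,485,473.53 × 11.0234 = SEK 380,147,168.95
SEK 380,147,168.95 × 0.142847 = AUD 54,302,882.64
Profit = AUD 54,302,882.64 − AUD 52,999,000.00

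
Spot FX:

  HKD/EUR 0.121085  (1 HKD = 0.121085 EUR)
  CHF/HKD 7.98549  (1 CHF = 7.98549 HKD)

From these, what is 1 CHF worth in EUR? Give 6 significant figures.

CHF/EUR = 0.966923

1 CHF × 7.98549 = 7.98549 HKD
7.98549 HKD × 0.121085 = 0.966923 EUR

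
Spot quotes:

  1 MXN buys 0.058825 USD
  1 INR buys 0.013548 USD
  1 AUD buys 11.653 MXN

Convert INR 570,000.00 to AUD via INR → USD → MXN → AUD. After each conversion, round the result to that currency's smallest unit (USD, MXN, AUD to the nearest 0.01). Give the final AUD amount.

INR 570,000.00 × 0.013548 = USD 7,722.36
USD 7,722.36 ÷ 0.058825 = MXN 131,276.84
MXN 131,276.84 ÷ 11.653 = AUD 11,265.50

AUD 11,265.50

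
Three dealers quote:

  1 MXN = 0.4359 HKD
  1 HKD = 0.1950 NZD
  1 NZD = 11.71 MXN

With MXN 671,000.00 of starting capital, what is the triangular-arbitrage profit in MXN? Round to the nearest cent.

Profitable loop is MXN → NZD → HKD → MXN:
MXN 671,000.00 ÷ 11.71 = NZD 57,301.45
NZD 57,301.45 ÷ 0.1950 = HKD 293,853.60
HKD 293,853.60 ÷ 0.4359 = MXN 674,130.76
Profit = MXN 674,130.76 − MXN 671,000.00

Profit: MXN 3,130.76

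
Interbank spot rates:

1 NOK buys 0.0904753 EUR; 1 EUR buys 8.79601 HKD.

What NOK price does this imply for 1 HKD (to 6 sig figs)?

1 HKD ÷ 8.79601 = 0.113688 EUR
0.113688 EUR ÷ 0.0904753 = 1.25656 NOK

HKD/NOK = 1.25656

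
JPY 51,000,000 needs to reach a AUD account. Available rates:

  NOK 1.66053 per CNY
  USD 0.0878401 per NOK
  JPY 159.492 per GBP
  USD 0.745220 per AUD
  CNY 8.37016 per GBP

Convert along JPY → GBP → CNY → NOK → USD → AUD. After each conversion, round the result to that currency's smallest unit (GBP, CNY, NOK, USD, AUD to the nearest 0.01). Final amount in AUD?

JPY 51,000,000 ÷ 159.492 = GBP 319,765.25
GBP 319,765.25 × 8.37016 = CNY 2,676,486.30
CNY 2,676,486.30 × 1.66053 = NOK 4,444,385.80
NOK 4,444,385.80 × 0.0878401 = USD 390,395.29
USD 390,395.29 ÷ 0.745220 = AUD 523,865.82

AUD 523,865.82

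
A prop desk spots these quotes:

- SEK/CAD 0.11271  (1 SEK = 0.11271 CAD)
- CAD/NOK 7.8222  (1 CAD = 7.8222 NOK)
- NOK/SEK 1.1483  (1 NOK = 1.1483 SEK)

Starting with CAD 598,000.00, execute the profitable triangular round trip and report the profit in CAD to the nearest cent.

Profitable loop is CAD → NOK → SEK → CAD:
CAD 598,000.00 × 7.8222 = NOK 4,677,675.60
NOK 4,677,675.60 × 1.1483 = SEK 5,371,374.89
SEK 5,371,374.89 × 0.11271 = CAD 605,407.66
Profit = CAD 605,407.66 − CAD 598,000.00

Profit: CAD 7,407.66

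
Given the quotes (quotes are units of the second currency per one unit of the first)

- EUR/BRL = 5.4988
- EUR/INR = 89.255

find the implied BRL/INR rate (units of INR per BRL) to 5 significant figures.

BRL/INR = 16.232

1 BRL ÷ 5.4988 = 0.181858 EUR
0.181858 EUR × 89.255 = 16.2317 INR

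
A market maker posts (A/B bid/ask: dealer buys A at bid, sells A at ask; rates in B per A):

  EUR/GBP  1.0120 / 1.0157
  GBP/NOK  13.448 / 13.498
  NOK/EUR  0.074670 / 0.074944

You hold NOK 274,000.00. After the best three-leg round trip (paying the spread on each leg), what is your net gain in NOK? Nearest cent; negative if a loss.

Net profit: NOK 4,442.12

Best loop NOK → EUR → GBP → NOK:
NOK 274,000.00 × 0.074670 (sell NOK at bid) = EUR 20,459.58
EUR 20,459.58 × 1.0120 (sell EUR at bid) = GBP 20,705.09
GBP 20,705.09 × 13.448 (sell GBP at bid) = NOK 278,442.12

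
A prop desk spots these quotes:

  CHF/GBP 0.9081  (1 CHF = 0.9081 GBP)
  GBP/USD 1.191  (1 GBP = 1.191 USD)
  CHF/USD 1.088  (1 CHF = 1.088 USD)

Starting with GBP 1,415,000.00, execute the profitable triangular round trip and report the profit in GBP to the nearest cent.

Profitable loop is GBP → CHF → USD → GBP:
GBP 1,415,000.00 ÷ 0.9081 = CHF 1,558,198.44
CHF 1,558,198.44 × 1.088 = USD 1,695,319.90
USD 1,695,319.90 ÷ 1.191 = GBP 1,423,442.40
Profit = GBP 1,423,442.40 − GBP 1,415,000.00

Profit: GBP 8,442.40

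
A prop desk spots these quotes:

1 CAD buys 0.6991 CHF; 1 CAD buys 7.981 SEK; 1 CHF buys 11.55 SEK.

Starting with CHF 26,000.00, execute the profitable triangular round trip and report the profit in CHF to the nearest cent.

Profitable loop is CHF → SEK → CAD → CHF:
CHF 26,000.00 × 11.55 = SEK 300,300.00
SEK 300,300.00 ÷ 7.981 = CAD 37,626.86
CAD 37,626.86 × 0.6991 = CHF 26,304.94
Profit = CHF 26,304.94 − CHF 26,000.00

Profit: CHF 304.94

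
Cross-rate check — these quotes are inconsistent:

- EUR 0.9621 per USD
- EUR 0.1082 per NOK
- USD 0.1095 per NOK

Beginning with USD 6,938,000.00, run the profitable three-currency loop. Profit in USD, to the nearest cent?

Profit: USD 187,694.89

Profitable loop is USD → NOK → EUR → USD:
USD 6,938,000.00 ÷ 0.1095 = NOK 63,360,730.59
NOK 63,360,730.59 × 0.1082 = EUR 6,855,631.05
EUR 6,855,631.05 ÷ 0.9621 = USD 7,125,694.89
Profit = USD 7,125,694.89 − USD 6,938,000.00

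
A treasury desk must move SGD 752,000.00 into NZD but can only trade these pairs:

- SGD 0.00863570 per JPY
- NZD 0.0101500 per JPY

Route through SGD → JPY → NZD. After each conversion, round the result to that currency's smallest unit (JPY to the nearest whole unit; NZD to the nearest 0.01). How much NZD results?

NZD 883,865.82

SGD 752,000.00 ÷ 0.00863570 = JPY 87,080,376
JPY 87,080,376 × 0.0101500 = NZD 883,865.82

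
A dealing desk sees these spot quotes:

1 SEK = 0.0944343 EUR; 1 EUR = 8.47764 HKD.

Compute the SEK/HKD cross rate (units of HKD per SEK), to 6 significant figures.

SEK/HKD = 0.800580

1 SEK × 0.0944343 = 0.0944343 EUR
0.0944343 EUR × 8.47764 = 0.80058 HKD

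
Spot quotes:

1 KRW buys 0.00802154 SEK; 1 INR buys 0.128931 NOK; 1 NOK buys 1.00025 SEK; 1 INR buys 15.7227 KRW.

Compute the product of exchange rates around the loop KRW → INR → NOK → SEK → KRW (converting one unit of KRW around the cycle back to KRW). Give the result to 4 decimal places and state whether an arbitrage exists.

Around KRW → INR → NOK → SEK → KRW: 1 ÷ 15.7227 × 0.128931 × 1.00025 ÷ 0.00802154 = 1.022542
Product > 1; profitable direction is KRW → INR → NOK → SEK → KRW.

1.0225 (arbitrage exists)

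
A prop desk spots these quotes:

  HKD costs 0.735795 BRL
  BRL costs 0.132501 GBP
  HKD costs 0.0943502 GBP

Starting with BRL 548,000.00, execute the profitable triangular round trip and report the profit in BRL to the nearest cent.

Profit: BRL 18,257.18

Profitable loop is BRL → GBP → HKD → BRL:
BRL 548,000.00 × 0.132501 = GBP 72,610.55
GBP 72,610.55 ÷ 0.0943502 = HKD 769,585.52
HKD 769,585.52 × 0.735795 = BRL 566,257.18
Profit = BRL 566,257.18 − BRL 548,000.00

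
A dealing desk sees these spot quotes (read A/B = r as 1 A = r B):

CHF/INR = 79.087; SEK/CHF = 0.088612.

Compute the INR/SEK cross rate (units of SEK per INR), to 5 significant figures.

1 INR ÷ 79.087 = 0.0126443 CHF
0.0126443 CHF ÷ 0.088612 = 0.142693 SEK

INR/SEK = 0.14269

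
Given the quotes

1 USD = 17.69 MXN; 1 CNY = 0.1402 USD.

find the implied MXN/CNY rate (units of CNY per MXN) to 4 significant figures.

MXN/CNY = 0.4032

1 MXN ÷ 17.69 = 0.0565291 USD
0.0565291 USD ÷ 0.1402 = 0.403203 CNY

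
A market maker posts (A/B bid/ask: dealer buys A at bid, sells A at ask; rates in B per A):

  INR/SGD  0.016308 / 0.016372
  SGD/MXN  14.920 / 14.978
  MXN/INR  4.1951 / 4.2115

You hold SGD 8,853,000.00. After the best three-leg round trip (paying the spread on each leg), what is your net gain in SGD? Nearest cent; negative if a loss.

Best loop SGD → MXN → INR → SGD:
SGD 8,853,000.00 × 14.920 (sell SGD at bid) = MXN 132,086,760.00
MXN 132,086,760.00 × 4.1951 (sell MXN at bid) = INR 554,117,166.88
INR 554,117,166.88 × 0.016308 (sell INR at bid) = SGD 9,036,542.76

Net profit: SGD 183,542.76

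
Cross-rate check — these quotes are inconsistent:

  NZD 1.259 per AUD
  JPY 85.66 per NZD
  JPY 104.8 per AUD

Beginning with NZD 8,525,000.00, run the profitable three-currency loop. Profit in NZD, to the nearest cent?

Profit: NZD 247,773.27

Profitable loop is NZD → JPY → AUD → NZD:
NZD 8,525,000.00 × 85.66 = JPY 730,251,500
JPY 730,251,500 ÷ 104.8 = AUD 6,968,048.66
AUD 6,968,048.66 × 1.259 = NZD 8,772,773.27
Profit = NZD 8,772,773.27 − NZD 8,525,000.00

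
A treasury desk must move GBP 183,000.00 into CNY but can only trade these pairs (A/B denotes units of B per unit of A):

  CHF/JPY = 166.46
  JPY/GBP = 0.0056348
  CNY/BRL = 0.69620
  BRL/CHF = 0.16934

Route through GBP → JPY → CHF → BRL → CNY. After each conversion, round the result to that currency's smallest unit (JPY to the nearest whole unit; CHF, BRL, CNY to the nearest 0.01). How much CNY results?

GBP 183,000.00 ÷ 0.0056348 = JPY 32,476,752
JPY 32,476,752 ÷ 166.46 = CHF 195,102.44
CHF 195,102.44 ÷ 0.16934 = BRL 1,152,134.40
BRL 1,152,134.40 ÷ 0.69620 = CNY 1,654,889.97

CNY 1,654,889.97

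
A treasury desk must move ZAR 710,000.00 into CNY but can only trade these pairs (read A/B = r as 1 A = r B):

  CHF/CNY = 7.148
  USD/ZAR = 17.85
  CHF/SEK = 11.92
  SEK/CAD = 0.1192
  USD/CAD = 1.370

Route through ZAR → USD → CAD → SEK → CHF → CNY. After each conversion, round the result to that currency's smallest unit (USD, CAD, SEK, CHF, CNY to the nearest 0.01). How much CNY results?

CNY 274,140.24

ZAR 710,000.00 ÷ 17.85 = USD 39,775.91
USD 39,775.91 × 1.370 = CAD 54,493.00
CAD 54,493.00 ÷ 0.1192 = SEK 457,156.04
SEK 457,156.04 ÷ 11.92 = CHF 38,352.02
CHF 38,352.02 × 7.148 = CNY 274,140.24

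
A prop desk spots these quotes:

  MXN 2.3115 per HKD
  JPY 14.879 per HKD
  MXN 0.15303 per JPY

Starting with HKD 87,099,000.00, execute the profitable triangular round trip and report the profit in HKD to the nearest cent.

Profit: HKD 1,322,269.22

Profitable loop is HKD → MXN → JPY → HKD:
HKD 87,099,000.00 × 2.3115 = MXN 201,329,338.50
MXN 201,329,338.50 ÷ 0.15303 = JPY 1,315,620,065
JPY 1,315,620,065 ÷ 14.879 = HKD 88,421,269.22
Profit = HKD 88,421,269.22 − HKD 87,099,000.00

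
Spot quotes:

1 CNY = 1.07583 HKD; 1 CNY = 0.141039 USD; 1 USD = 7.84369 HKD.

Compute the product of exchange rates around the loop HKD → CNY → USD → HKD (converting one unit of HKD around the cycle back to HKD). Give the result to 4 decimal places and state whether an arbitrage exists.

Around HKD → CNY → USD → HKD: 1 ÷ 1.07583 × 0.141039 × 7.84369 = 1.028291
Product > 1; profitable direction is HKD → CNY → USD → HKD.

1.0283 (arbitrage exists)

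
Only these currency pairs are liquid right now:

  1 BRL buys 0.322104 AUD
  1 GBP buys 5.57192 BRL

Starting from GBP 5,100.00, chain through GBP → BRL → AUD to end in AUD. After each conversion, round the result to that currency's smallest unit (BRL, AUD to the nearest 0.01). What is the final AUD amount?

AUD 9,153.16

GBP 5,100.00 × 5.57192 = BRL 28,416.79
BRL 28,416.79 × 0.322104 = AUD 9,153.16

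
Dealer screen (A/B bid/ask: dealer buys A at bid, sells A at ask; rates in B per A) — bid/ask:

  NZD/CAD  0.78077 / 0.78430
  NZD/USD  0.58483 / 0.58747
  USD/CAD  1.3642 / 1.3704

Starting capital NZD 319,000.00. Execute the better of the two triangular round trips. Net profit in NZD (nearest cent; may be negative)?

Best loop NZD → USD → CAD → NZD:
NZD 319,000.00 × 0.58483 (sell NZD at bid) = USD 186,560.77
USD 186,560.77 × 1.3642 (sell USD at bid) = CAD 254,506.20
CAD 254,506.20 ÷ 0.78430 (buy NZD at ask) = NZD 324,501.09

Net profit: NZD 5,501.09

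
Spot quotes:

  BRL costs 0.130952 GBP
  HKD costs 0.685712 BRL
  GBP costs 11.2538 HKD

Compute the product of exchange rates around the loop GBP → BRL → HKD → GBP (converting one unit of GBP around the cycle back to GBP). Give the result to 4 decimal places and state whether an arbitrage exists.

Around GBP → BRL → HKD → GBP: 1 ÷ 0.130952 ÷ 0.685712 ÷ 11.2538 = 0.989571
Product < 1; profitable direction is GBP → HKD → BRL → GBP.

0.9896 (arbitrage exists)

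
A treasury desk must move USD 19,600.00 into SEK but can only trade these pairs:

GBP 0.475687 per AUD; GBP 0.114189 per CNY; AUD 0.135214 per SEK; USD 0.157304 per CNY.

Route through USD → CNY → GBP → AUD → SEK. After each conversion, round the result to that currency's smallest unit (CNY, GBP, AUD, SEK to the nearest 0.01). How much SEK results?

SEK 221,206.31

USD 19,600.00 ÷ 0.157304 = CNY 124,599.50
CNY 124,599.50 × 0.114189 = GBP 14,227.89
GBP 14,227.89 ÷ 0.475687 = AUD 29,910.19
AUD 29,910.19 ÷ 0.135214 = SEK 221,206.31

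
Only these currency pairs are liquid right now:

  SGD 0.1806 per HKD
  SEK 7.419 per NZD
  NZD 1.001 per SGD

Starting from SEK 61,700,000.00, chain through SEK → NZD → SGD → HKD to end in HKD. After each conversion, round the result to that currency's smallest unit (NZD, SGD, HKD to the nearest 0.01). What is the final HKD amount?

SEK 61,700,000.00 ÷ 7.419 = NZD 8,316,484.70
NZD 8,316,484.70 ÷ 1.001 = SGD 8,308,176.52
SGD 8,308,176.52 ÷ 0.1806 = HKD 46,003,192.25

HKD 46,003,192.25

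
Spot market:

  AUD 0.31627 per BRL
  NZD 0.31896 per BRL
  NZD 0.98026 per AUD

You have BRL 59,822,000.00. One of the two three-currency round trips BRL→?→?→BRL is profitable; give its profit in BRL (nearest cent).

Profit: BRL 1,723,722.05

Profitable loop is BRL → NZD → AUD → BRL:
BRL 59,822,000.00 × 0.31896 = NZD 19,080,825.12
NZD 19,080,825.12 ÷ 0.98026 = AUD 19,465,065.51
AUD 19,465,065.51 ÷ 0.31627 = BRL 61,545,722.05
Profit = BRL 61,545,722.05 − BRL 59,822,000.00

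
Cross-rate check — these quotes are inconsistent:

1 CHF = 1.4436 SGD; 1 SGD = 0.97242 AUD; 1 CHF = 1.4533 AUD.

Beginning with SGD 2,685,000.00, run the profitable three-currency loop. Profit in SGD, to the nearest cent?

Profit: SGD 94,705.64

Profitable loop is SGD → CHF → AUD → SGD:
SGD 2,685,000.00 ÷ 1.4436 = CHF 1,859,933.50
CHF 1,859,933.50 × 1.4533 = AUD 2,703,041.35
AUD 2,703,041.35 ÷ 0.97242 = SGD 2,779,705.64
Profit = SGD 2,779,705.64 − SGD 2,685,000.00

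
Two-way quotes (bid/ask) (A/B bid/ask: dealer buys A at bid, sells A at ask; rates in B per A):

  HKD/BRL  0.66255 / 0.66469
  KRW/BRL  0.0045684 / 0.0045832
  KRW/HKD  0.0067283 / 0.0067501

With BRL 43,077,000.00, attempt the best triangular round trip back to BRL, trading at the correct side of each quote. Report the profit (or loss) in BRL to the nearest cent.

Net profit: BRL 784,170.90

Best loop BRL → HKD → KRW → BRL:
BRL 43,077,000.00 ÷ 0.66469 (buy HKD at ask) = HKD 64,807,654.70
HKD 64,807,654.70 ÷ 0.0067501 (buy KRW at ask) = KRW 9,600,991,792
KRW 9,600,991,792 × 0.0045684 (sell KRW at bid) = BRL 43,861,170.90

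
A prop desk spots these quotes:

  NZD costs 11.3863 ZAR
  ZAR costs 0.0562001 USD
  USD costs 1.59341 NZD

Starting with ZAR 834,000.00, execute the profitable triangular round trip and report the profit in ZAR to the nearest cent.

Profitable loop is ZAR → USD → NZD → ZAR:
ZAR 834,000.00 × 0.0562001 = USD 46,870.88
USD 46,870.88 × 1.59341 = NZD 74,684.53
NZD 74,684.53 × 11.3863 = ZAR 850,380.51
Profit = ZAR 850,380.51 − ZAR 834,000.00

Profit: ZAR 16,380.51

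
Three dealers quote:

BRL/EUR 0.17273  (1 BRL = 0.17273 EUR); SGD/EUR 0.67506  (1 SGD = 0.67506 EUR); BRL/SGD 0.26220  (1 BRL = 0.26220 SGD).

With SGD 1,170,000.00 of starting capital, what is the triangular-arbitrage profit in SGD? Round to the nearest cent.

Profit: SGD 28,928.13

Profitable loop is SGD → EUR → BRL → SGD:
SGD 1,170,000.00 × 0.67506 = EUR 789,820.20
EUR 789,820.20 ÷ 0.17273 = BRL 4,572,571.06
BRL 4,572,571.06 × 0.26220 = SGD 1,198,928.13
Profit = SGD 1,198,928.13 − SGD 1,170,000.00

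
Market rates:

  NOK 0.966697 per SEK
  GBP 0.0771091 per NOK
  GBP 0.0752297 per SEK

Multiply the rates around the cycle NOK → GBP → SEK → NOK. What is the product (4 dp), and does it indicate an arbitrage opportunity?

Around NOK → GBP → SEK → NOK: 1 × 0.0771091 ÷ 0.0752297 × 0.966697 = 0.990847
Product < 1; profitable direction is NOK → SEK → GBP → NOK.

0.9908 (arbitrage exists)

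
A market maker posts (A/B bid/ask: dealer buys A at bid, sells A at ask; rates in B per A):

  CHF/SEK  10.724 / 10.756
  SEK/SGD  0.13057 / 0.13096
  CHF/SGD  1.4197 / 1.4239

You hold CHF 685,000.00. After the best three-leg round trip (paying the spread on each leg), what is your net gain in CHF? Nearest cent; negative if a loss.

Net profit: CHF 5,395.09

Best loop CHF → SGD → SEK → CHF:
CHF 685,000.00 × 1.4197 (sell CHF at bid) = SGD 972,494.50
SGD 972,494.50 ÷ 0.13096 (buy SEK at ask) = SEK 7,425,889.58
SEK 7,425,889.58 ÷ 10.756 (buy CHF at ask) = CHF 690,395.09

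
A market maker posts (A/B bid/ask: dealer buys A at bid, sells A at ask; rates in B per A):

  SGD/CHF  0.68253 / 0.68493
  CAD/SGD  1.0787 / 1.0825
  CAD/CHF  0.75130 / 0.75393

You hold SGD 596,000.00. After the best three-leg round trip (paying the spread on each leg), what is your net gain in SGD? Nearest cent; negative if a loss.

Net profit: SGD 7,928.54

Best loop SGD → CAD → CHF → SGD:
SGD 596,000.00 ÷ 1.0825 (buy CAD at ask) = CAD 550,577.37
CAD 550,577.37 × 0.75130 (sell CAD at bid) = CHF 413,648.78
CHF 413,648.78 ÷ 0.68493 (buy SGD at ask) = SGD 603,928.54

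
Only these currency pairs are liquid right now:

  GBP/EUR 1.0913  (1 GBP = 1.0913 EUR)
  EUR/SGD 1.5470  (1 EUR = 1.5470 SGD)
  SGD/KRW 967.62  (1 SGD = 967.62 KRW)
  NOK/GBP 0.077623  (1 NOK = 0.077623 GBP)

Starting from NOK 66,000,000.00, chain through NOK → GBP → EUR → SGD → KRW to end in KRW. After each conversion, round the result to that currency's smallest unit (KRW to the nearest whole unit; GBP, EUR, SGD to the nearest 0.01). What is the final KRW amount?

KRW 8,369,001,850

NOK 66,000,000.00 × 0.077623 = GBP 5,123,118.00
GBP 5,123,118.00 × 1.0913 = EUR 5,590,858.67
EUR 5,590,858.67 × 1.5470 = SGD 8,649,058.36
SGD 8,649,058.36 × 967.62 = KRW 8,369,001,850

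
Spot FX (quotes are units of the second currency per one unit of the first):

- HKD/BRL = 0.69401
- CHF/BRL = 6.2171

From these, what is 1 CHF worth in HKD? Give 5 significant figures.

CHF/HKD = 8.9582

1 CHF × 6.2171 = 6.2171 BRL
6.2171 BRL ÷ 0.69401 = 8.95823 HKD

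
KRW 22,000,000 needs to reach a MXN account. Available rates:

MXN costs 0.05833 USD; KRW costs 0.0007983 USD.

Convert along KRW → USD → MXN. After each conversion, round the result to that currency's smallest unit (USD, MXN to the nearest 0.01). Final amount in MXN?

KRW 22,000,000 × 0.0007983 = USD 17,562.60
USD 17,562.60 ÷ 0.05833 = MXN 301,090.35

MXN 301,090.35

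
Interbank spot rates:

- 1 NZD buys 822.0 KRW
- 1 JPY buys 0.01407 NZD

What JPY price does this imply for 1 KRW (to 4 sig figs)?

1 KRW ÷ 822.0 = 0.00121655 NZD
0.00121655 NZD ÷ 0.01407 = 0.0864638 JPY

KRW/JPY = 0.08646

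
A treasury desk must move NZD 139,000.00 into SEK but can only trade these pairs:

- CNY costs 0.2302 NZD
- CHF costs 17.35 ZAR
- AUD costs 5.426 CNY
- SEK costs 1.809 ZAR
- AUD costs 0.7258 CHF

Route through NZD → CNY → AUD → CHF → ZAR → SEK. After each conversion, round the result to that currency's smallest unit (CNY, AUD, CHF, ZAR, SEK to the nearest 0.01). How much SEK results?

NZD 139,000.00 ÷ 0.2302 = CNY 603,822.76
CNY 603,822.76 ÷ 5.426 = AUD 111,283.22
AUD 111,283.22 × 0.7258 = CHF 80,769.36
CHF 80,769.36 × 17.35 = ZAR 1,401,348.40
ZAR 1,401,348.40 ÷ 1.809 = SEK 774,653.62

SEK 774,653.62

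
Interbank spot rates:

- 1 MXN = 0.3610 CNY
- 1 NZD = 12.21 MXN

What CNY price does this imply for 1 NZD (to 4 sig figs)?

1 NZD × 12.21 = 12.21 MXN
12.21 MXN × 0.3610 = 4.40781 CNY

NZD/CNY = 4.408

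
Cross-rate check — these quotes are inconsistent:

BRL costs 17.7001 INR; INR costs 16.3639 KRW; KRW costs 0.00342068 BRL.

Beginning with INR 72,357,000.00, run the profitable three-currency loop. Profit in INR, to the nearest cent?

Profit: INR 673,717.42

Profitable loop is INR → BRL → KRW → INR:
INR 72,357,000.00 ÷ 17.7001 = BRL 4,087,943.01
BRL 4,087,943.01 ÷ 0.00342068 = KRW 1,195,067,357
KRW 1,195,067,357 ÷ 16.3639 = INR 73,030,717.42
Profit = INR 73,030,717.42 − INR 72,357,000.00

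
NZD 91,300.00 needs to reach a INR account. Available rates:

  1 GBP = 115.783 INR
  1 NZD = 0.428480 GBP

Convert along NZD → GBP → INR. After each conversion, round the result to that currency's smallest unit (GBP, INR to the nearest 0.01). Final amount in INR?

NZD 91,300.00 × 0.428480 = GBP 39,120.22
GBP 39,120.22 × 115.783 = INR 4,529,456.43

INR 4,529,456.43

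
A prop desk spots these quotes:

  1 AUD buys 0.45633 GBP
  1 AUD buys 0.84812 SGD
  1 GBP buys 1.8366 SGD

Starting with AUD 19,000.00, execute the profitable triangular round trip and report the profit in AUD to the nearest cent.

Profit: AUD 227.26

Profitable loop is AUD → SGD → GBP → AUD:
AUD 19,000.00 × 0.84812 = SGD 16,114.28
SGD 16,114.28 ÷ 1.8366 = GBP 8,773.97
GBP 8,773.97 ÷ 0.45633 = AUD 19,227.26
Profit = AUD 19,227.26 − AUD 19,000.00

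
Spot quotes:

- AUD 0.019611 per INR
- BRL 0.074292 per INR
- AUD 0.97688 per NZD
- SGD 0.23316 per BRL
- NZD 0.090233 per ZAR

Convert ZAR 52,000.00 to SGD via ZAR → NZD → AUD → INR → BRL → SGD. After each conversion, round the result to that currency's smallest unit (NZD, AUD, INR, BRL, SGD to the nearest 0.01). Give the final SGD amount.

SGD 4,048.62

ZAR 52,000.00 × 0.090233 = NZD 4,692.12
NZD 4,692.12 × 0.97688 = AUD 4,583.64
AUD 4,583.64 ÷ 0.019611 = INR 233,728.01
INR 233,728.01 × 0.074292 = BRL 17,364.12
BRL 17,364.12 × 0.23316 = SGD 4,048.62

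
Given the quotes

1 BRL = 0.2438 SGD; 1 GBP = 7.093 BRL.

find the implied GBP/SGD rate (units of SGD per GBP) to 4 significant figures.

1 GBP × 7.093 = 7.093 BRL
7.093 BRL × 0.2438 = 1.72927 SGD

GBP/SGD = 1.729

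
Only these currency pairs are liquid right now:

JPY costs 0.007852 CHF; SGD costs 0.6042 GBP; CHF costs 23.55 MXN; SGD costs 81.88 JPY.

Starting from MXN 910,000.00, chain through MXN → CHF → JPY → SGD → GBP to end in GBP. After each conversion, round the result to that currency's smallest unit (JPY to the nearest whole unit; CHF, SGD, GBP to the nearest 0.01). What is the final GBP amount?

GBP 36,313.92

MXN 910,000.00 ÷ 23.55 = CHF 38,641.19
CHF 38,641.19 ÷ 0.007852 = JPY 4,921,191
JPY 4,921,191 ÷ 81.88 = SGD 60,102.48
SGD 60,102.48 × 0.6042 = GBP 36,313.92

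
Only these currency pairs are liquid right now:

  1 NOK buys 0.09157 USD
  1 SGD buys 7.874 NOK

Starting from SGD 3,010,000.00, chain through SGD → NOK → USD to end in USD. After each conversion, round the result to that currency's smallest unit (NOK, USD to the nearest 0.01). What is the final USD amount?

USD 2,170,276.76

SGD 3,010,000.00 × 7.874 = NOK 23,700,740.00
NOK 23,700,740.00 × 0.09157 = USD 2,170,276.76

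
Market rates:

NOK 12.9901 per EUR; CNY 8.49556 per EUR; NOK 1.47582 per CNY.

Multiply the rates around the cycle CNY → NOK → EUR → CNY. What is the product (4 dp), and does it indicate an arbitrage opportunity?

Around CNY → NOK → EUR → CNY: 1 × 1.47582 ÷ 12.9901 × 8.49556 = 0.965190
Product < 1; profitable direction is CNY → EUR → NOK → CNY.

0.9652 (arbitrage exists)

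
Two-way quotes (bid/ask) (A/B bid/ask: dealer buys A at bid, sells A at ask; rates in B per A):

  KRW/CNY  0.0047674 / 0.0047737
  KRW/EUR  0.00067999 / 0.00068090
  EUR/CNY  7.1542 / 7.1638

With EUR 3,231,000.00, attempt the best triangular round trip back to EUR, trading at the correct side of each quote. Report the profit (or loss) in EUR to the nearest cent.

Net profit: EUR 61,649.01

Best loop EUR → CNY → KRW → EUR:
EUR 3,231,000.00 × 7.1542 (sell EUR at bid) = CNY 23,115,220.20
CNY 23,115,220.20 ÷ 0.0047737 (buy KRW at ask) = KRW 4,842,202,107
KRW 4,842,202,107 × 0.00067999 (sell KRW at bid) = EUR 3,292,649.01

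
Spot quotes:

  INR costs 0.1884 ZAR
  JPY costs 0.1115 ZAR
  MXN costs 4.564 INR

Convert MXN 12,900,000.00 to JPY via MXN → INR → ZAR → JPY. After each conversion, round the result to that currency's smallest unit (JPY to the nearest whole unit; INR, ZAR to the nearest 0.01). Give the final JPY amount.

MXN 12,900,000.00 × 4.564 = INR 58,875,600.00
INR 58,875,600.00 × 0.1884 = ZAR 11,092,163.04
ZAR 11,092,163.04 ÷ 0.1115 = JPY 99,481,283

JPY 99,481,283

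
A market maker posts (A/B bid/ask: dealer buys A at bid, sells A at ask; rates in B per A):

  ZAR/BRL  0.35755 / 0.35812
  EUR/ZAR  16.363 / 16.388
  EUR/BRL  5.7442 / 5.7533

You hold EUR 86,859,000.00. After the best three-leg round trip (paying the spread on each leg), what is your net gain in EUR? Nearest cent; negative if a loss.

Best loop EUR → ZAR → BRL → EUR:
EUR 86,859,000.00 × 16.363 (sell EUR at bid) = ZAR 1,421,273,817.00
ZAR 1,421,273,817.00 × 0.35755 (sell ZAR at bid) = BRL 508,176,453.27
BRL 508,176,453.27 ÷ 5.7533 (buy EUR at ask) = EUR 88,327,821.12

Net profit: EUR 1,468,821.12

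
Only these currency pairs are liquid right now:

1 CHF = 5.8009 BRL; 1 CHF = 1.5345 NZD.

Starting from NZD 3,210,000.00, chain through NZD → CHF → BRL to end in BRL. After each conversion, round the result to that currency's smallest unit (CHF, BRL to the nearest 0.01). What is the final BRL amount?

NZD 3,210,000.00 ÷ 1.5345 = CHF 2,091,886.61
CHF 2,091,886.61 × 5.8009 = BRL 12,134,825.04

BRL 12,134,825.04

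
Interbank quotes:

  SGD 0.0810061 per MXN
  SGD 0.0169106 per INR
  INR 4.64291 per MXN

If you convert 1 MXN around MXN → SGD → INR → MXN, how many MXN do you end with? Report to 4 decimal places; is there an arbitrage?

Around MXN → SGD → INR → MXN: 1 × 0.0810061 ÷ 0.0169106 ÷ 4.64291 = 1.031736
Product > 1; profitable direction is MXN → SGD → INR → MXN.

1.0317 (arbitrage exists)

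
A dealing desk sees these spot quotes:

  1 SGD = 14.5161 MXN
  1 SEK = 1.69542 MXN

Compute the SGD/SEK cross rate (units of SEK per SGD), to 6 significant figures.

SGD/SEK = 8.56195

1 SGD × 14.5161 = 14.5161 MXN
14.5161 MXN ÷ 1.69542 = 8.56195 SEK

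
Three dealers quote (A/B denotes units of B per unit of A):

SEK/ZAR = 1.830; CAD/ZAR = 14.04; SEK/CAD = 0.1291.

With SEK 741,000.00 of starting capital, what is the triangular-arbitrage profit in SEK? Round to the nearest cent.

Profitable loop is SEK → ZAR → CAD → SEK:
SEK 741,000.00 × 1.830 = ZAR 1,356,030.00
ZAR 1,356,030.00 ÷ 14.04 = CAD 96,583.33
CAD 96,583.33 ÷ 0.1291 = SEK 748,128.07
Profit = SEK 748,128.07 − SEK 741,000.00

Profit: SEK 7,128.07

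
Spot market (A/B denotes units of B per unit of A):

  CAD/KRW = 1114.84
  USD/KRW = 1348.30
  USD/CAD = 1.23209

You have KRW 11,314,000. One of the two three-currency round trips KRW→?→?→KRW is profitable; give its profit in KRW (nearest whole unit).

Profit: KRW 212,159

Profitable loop is KRW → USD → CAD → KRW:
KRW 11,314,000 ÷ 1348.30 = USD 8,391.31
USD 8,391.31 × 1.23209 = CAD 10,338.85
CAD 10,338.85 × 1114.84 = KRW 11,526,159
Profit = KRW 11,526,159 − KRW 11,314,000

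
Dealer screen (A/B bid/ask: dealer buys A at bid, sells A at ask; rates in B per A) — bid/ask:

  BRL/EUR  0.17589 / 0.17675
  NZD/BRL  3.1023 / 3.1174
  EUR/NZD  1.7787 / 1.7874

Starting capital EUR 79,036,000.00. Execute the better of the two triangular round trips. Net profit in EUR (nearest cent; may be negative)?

Best loop EUR → BRL → NZD → EUR:
EUR 79,036,000.00 ÷ 0.17675 (buy BRL at ask) = BRL 447,162,659.12
BRL 447,162,659.12 ÷ 3.1174 (buy NZD at ask) = NZD 143,440,899.19
NZD 143,440,899.19 ÷ 1.7874 (buy EUR at ask) = EUR 80,251,146.46

Net profit: EUR 1,215,146.46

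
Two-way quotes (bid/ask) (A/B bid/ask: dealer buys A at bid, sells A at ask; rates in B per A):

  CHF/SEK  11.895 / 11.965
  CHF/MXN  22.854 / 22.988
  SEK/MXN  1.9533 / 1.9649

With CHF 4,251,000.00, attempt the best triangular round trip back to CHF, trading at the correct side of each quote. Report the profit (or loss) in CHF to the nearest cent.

Best loop CHF → SEK → MXN → CHF:
CHF 4,251,000.00 × 11.895 (sell CHF at bid) = SEK 50,565,645.00
SEK 50,565,645.00 × 1.9533 (sell SEK at bid) = MXN 98,769,874.38
MXN 98,769,874.38 ÷ 22.988 (buy CHF at ask) = CHF 4,296,584.06

Net profit: CHF 45,584.06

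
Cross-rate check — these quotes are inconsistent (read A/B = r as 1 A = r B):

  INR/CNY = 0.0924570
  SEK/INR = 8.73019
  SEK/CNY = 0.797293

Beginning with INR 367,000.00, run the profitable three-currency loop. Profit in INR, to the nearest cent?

Profitable loop is INR → CNY → SEK → INR:
INR 367,000.00 × 0.0924570 = CNY 33,931.72
CNY 33,931.72 ÷ 0.797293 = SEK 42,558.66
SEK 42,558.66 × 8.73019 = INR 371,545.16
Profit = INR 371,545.16 − INR 367,000.00

Profit: INR 4,545.16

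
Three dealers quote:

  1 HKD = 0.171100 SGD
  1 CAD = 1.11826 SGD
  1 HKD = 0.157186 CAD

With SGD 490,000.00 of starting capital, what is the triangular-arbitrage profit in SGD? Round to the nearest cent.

Profitable loop is SGD → HKD → CAD → SGD:
SGD 490,000.00 ÷ 0.171100 = HKD 2,863,822.33
HKD 2,863,822.33 × 0.157186 = CAD 450,152.78
CAD 450,152.78 × 1.11826 = SGD 503,387.84
Profit = SGD 503,387.84 − SGD 490,000.00

Profit: SGD 13,387.84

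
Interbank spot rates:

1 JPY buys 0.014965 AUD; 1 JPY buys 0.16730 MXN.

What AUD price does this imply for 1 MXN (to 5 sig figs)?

MXN/AUD = 0.089450

1 MXN ÷ 0.16730 = 5.97729 JPY
5.97729 JPY × 0.014965 = 0.0894501 AUD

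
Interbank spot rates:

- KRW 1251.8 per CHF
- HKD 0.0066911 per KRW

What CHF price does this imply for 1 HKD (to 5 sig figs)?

HKD/CHF = 0.11939

1 HKD ÷ 0.0066911 = 149.452 KRW
149.452 KRW ÷ 1251.8 = 0.11939 CHF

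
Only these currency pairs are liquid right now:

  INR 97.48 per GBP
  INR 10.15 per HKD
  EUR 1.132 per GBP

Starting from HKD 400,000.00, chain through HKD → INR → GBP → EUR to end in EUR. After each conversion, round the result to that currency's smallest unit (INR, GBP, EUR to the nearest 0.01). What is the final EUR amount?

HKD 400,000.00 × 10.15 = INR 4,060,000.00
INR 4,060,000.00 ÷ 97.48 = GBP 41,649.57
GBP 41,649.57 × 1.132 = EUR 47,147.31

EUR 47,147.31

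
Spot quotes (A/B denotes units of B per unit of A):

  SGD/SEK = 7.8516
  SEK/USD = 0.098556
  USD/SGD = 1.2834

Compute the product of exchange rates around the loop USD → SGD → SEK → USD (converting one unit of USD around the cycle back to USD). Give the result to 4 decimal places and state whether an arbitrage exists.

0.9931 (arbitrage exists)

Around USD → SGD → SEK → USD: 1 × 1.2834 × 7.8516 × 0.098556 = 0.993124
Product < 1; profitable direction is USD → SEK → SGD → USD.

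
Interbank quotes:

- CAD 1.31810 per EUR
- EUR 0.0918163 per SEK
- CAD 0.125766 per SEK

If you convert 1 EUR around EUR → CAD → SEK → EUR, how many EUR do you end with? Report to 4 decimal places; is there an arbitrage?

Around EUR → CAD → SEK → EUR: 1 × 1.31810 ÷ 0.125766 × 0.0918163 = 0.962288
Product < 1; profitable direction is EUR → SEK → CAD → EUR.

0.9623 (arbitrage exists)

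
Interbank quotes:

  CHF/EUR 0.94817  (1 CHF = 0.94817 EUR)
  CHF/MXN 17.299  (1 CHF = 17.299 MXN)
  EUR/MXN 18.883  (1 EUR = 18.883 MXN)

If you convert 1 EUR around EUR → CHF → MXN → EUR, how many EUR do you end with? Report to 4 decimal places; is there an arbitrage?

Around EUR → CHF → MXN → EUR: 1 ÷ 0.94817 × 17.299 ÷ 18.883 = 0.966193
Product < 1; profitable direction is EUR → MXN → CHF → EUR.

0.9662 (arbitrage exists)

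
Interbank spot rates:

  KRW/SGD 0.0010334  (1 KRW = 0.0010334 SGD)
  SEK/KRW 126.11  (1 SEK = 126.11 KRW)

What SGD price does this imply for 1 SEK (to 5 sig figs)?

SEK/SGD = 0.13032

1 SEK × 126.11 = 126.11 KRW
126.11 KRW × 0.0010334 = 0.130322 SGD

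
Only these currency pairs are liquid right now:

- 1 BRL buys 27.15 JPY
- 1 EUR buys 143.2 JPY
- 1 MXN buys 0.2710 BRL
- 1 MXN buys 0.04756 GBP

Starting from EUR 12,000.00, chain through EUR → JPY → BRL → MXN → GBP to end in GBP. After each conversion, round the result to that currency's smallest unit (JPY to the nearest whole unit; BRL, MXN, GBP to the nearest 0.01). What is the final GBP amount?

EUR 12,000.00 × 143.2 = JPY 1,718,400
JPY 1,718,400 ÷ 27.15 = BRL 63,292.82
BRL 63,292.82 ÷ 0.2710 = MXN 233,552.84
MXN 233,552.84 × 0.04756 = GBP 11,107.77

GBP 11,107.77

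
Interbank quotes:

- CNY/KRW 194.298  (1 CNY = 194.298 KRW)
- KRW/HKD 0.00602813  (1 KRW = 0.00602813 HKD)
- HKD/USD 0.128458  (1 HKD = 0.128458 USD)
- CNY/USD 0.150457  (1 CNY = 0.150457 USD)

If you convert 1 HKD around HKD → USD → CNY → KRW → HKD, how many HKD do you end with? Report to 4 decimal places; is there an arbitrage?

Around HKD → USD → CNY → KRW → HKD: 1 × 0.128458 ÷ 0.150457 × 194.298 × 0.00602813 = 0.999999
Product ≈ 1 (deviation 0.000%, within rounding noise).

1.0000 (no arbitrage)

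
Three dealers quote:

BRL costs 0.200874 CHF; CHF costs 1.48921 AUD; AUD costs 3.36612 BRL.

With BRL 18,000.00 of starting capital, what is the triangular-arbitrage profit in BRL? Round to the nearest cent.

Profitable loop is BRL → CHF → AUD → BRL:
BRL 18,000.00 × 0.200874 = CHF 3,615.73
CHF 3,615.73 × 1.48921 = AUD 5,384.58
AUD 5,384.58 × 3.36612 = BRL 18,125.16
Profit = BRL 18,125.16 − BRL 18,000.00

Profit: BRL 125.16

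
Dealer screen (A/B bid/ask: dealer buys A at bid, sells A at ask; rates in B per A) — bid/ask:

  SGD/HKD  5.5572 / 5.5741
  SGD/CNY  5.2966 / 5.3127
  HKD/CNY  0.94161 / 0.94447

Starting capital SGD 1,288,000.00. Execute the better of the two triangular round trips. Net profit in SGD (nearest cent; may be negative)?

Best loop SGD → CNY → HKD → SGD:
SGD 1,288,000.00 × 5.2966 (sell SGD at bid) = CNY 6,822,020.80
CNY 6,822,020.80 ÷ 0.94447 (buy HKD at ask) = HKD 7,223,120.69
HKD 7,223,120.69 ÷ 5.5741 (buy SGD at ask) = SGD 1,295,836.22

Net profit: SGD 7,836.22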